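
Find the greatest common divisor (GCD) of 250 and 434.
2

Using the Euclidean algorithm:
250 = 0 × 434 + 250
434 = 1 × 250 + 184
250 = 1 × 184 + 66
184 = 2 × 66 + 52
66 = 1 × 52 + 14
52 = 3 × 14 + 10
14 = 1 × 10 + 4
10 = 2 × 4 + 2
4 = 2 × 2 + 0

GCD(250, 434) = 2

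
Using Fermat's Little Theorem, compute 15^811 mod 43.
By Fermat: 15^{42} ≡ 1 (mod 43). 811 ≡ 13 (mod 42). So 15^{811} ≡ 15^{13} ≡ 9 (mod 43)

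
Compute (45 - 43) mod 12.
2

(45 - 43) = 2
2 mod 12 = 2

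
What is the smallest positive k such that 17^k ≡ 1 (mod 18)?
Powers of 17 mod 18: 17^1≡17, 17^2≡1. Order = 2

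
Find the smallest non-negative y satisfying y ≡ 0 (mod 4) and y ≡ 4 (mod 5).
M = 4 × 5 = 20. M₁ = 5, y₁ ≡ 1 (mod 4). M₂ = 4, y₂ ≡ 4 (mod 5). y = 0×5×1 + 4×4×4 ≡ 4 (mod 20)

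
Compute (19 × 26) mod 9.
8

(19 × 26) = 494
494 mod 9 = 8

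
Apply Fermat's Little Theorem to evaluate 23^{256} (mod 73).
32

By Fermat's Little Theorem, a^(p-1) ≡ 1 (mod p) for prime p and gcd(a, p) = 1
Here p = 73, so 23^72 ≡ 1 (mod 73)
We can reduce the exponent: 256 mod 72 = 40
So 23^256 ≡ 23^40 (mod 73)
Computing: 23^40 mod 73 = 32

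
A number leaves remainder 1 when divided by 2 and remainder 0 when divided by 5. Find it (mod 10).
M = 2 × 5 = 10. M₁ = 5, y₁ ≡ 1 (mod 2). M₂ = 2, y₂ ≡ 3 (mod 5). k = 1×5×1 + 0×2×3 ≡ 5 (mod 10)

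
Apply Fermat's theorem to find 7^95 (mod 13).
By Fermat: 7^{12} ≡ 1 (mod 13). 95 = 7×12 + 11. So 7^{95} ≡ 7^{11} ≡ 2 (mod 13)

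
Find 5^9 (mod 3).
5 ≡ 2 (mod 3). 9 = 8 + 1 (binary 1001). Repeated squaring mod 3: 2^1 ≡ 2; 2^2 ≡ 2² = 4 ≡ 1; 2^4 ≡ 1² = 1 ≡ 1; 2^8 ≡ 1² = 1 ≡ 1. Multiply: 5^9 ≡ 2^8 × 2^1 ≡ 1 × 2 (mod 3): 1 × 2 = 2 ≡ 2. So 5^9 ≡ 2 (mod 3).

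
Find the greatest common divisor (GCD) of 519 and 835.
1

Using the Euclidean algorithm:
519 = 0 × 835 + 519
835 = 1 × 519 + 316
519 = 1 × 316 + 203
316 = 1 × 203 + 113
203 = 1 × 113 + 90
113 = 1 × 90 + 23
90 = 3 × 23 + 21
23 = 1 × 21 + 2
21 = 10 × 2 + 1
2 = 2 × 1 + 0

GCD(519, 835) = 1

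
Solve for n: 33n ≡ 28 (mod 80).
76

Since gcd(33, 80) = 1 divides 28, a solution exists.
Multiply both sides by the inverse of 33 mod 80:
  33^(-1) mod 80 = 17
  x ≡ 17 × 28 ≡ 476 ≡ 76 (mod 80)
Verification: 33 × 76 = 2508 = 31 × 80 + 28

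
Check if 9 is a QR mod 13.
By Euler's criterion: 9^{6} ≡ 1 (mod 13). Since this equals 1, 9 is a QR.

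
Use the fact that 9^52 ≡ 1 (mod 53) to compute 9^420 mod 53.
By Fermat: 9^{52} ≡ 1 (mod 53). 420 ≡ 4 (mod 52). So 9^{420} ≡ 9^{4} ≡ 42 (mod 53)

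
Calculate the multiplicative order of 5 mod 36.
Powers of 5 mod 36: 5^1≡5, 5^2≡25, 5^3≡17, 5^4≡13, 5^5≡29, 5^6≡1. Order = 6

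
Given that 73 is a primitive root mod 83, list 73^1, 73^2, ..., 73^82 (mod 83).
g^1, g^2, ..., g^{82} mod 83: {73, 17, 79, 40, 15, 16, 6, 23, 19, 59, 74, 7, 13, 36, 55, 31, 22, 29, 42, 78, 50, 81, 20, 49, 8, 3, 53, 51, 71, 37, 45, 48, 18, 69, 57, 11, 56, 21, 39, 25, 82, 10, 66, 4, 43, 68, 67, 77, 60, 64, 24, 9, 76, 70, 47, 28, 52, 61, 54, 41, 5, 33, 2, 63, 34, 75, 80, 30, 32, 12, 46, 38, 35, 65, 14, 26, 72, 27, 62, 44, 58, 1}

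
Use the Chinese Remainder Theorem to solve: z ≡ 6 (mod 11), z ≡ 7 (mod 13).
M = 11 × 13 = 143. M₁ = 13, y₁ ≡ 6 (mod 11). M₂ = 11, y₂ ≡ 6 (mod 13). z = 6×13×6 + 7×11×6 ≡ 72 (mod 143)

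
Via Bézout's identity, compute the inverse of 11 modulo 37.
Extended GCD: 11(-10) + 37(3) = 1. So 11^(-1) ≡ 27 ≡ 27 (mod 37). Verify: 11 × 27 = 297 ≡ 1 (mod 37)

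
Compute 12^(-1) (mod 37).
12^(-1) ≡ 34 (mod 37). Verification: 12 × 34 = 408 ≡ 1 (mod 37)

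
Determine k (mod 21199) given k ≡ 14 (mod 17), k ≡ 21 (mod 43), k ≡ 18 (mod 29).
5267

Using the Chinese Remainder Theorem:
M = product of moduli = 21199
For equation 1: M_1 = 1247, 1247 ≡ 6 (mod 17), inverse of 1247 mod 17 is 3 (check: 6 × 3 = 18 ≡ 1 (mod 17))
For equation 2: M_2 = 493, 493 ≡ 20 (mod 43), inverse of 493 mod 43 is 28 (check: 20 × 28 = 560 ≡ 1 (mod 43))
For equation 3: M_3 = 731, 731 ≡ 6 (mod 29), inverse of 731 mod 29 is 5 (check: 6 × 5 = 30 ≡ 1 (mod 29))
Combine: k ≡ Σ r_i×M_i×(M_i⁻¹ mod m_i) = 14×1247×3 + 21×493×28 + 18×731×5 = 52374 + 289884 + 65790 = 408048
408048 mod 21199 = 5267
k ≡ 5267 (mod 21199)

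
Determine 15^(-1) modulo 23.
15^(-1) ≡ 20 (mod 23). Verification: 15 × 20 = 300 ≡ 1 (mod 23)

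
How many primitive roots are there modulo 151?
Number of primitive roots mod 151 = φ(150) = 40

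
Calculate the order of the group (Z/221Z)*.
192

Prime factorization: 221 = 13 × 17
Using the formula φ(n) = n × Π(1 - 1/p) for each prime factor p:
φ(221) = 221 × (1 - 1/13) × (1 - 1/17)
φ(221) = 192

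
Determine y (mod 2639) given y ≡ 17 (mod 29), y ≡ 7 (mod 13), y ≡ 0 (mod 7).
1554

Using the Chinese Remainder Theorem:
M = product of moduli = 2639
For equation 1: M_1 = 91, 91 ≡ 4 (mod 29), inverse of 91 mod 29 is 22 (check: 4 × 22 = 88 ≡ 1 (mod 29))
For equation 2: M_2 = 203, 203 ≡ 8 (mod 13), inverse of 203 mod 13 is 5 (check: 8 × 5 = 40 ≡ 1 (mod 13))
For equation 3: M_3 = 377, 377 ≡ 6 (mod 7), inverse of 377 mod 7 is 6 (check: 6 × 6 = 36 ≡ 1 (mod 7))
Combine: y ≡ Σ r_i×M_i×(M_i⁻¹ mod m_i) = 17×91×22 + 7×203×5 + 0×377×6 = 34034 + 7105 + 0 = 41139
41139 mod 2639 = 1554
y ≡ 1554 (mod 2639)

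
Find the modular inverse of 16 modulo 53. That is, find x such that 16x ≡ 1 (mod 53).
10

Using Extended Euclidean Algorithm:
gcd(16, 53) = 1
Bezout coefficients: 16 × 10 + 53 × -3 = 1
So 16 × 10 ≡ 1 (mod 53)
The inverse is 10 mod 53 = 10
Verification: 16 × 10 = 160 = 3 × 53 + 1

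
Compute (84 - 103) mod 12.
5

(84 - 103) = -19
-19 mod 12 = 5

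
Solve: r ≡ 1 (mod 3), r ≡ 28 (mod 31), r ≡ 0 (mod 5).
M = 3 × 31 × 5 = 465. M₁ = 155, y₁ ≡ 2 (mod 3). M₂ = 15, y₂ ≡ 29 (mod 31). M₃ = 93, y₃ ≡ 2 (mod 5). r = 1×155×2 + 28×15×29 + 0×93×2 ≡ 400 (mod 465)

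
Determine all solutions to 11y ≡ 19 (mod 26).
23

Since gcd(11, 26) = 1 divides 19, a solution exists.
Multiply both sides by the inverse of 11 mod 26:
  11^(-1) mod 26 = 19
  x ≡ 19 × 19 ≡ 361 ≡ 23 (mod 26)
Verification: 11 × 23 = 253 = 9 × 26 + 19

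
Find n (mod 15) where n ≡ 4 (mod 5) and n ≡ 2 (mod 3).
M = 5 × 3 = 15. M₁ = 3, y₁ ≡ 2 (mod 5). M₂ = 5, y₂ ≡ 2 (mod 3). n = 4×3×2 + 2×5×2 ≡ 14 (mod 15)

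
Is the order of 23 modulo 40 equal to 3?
No, the actual order is 4, not 3.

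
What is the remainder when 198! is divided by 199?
By Wilson's theorem, (198)! ≡ -1 ≡ 198 (mod 199)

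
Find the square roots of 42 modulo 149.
The square roots of 42 mod 149 are 108 and 41. Verify: 108² = 11664 ≡ 42 (mod 149)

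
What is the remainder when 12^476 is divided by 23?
Using Fermat: 12^{22} ≡ 1 (mod 23). 476 ≡ 14 (mod 22). So 12^{476} ≡ 12^{14} ≡ 3 (mod 23)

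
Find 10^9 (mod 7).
10 ≡ 3 (mod 7). 9 = 8 + 1 (binary 1001). Repeated squaring mod 7: 3^1 ≡ 3; 3^2 ≡ 3² = 9 ≡ 2; 3^4 ≡ 2² = 4 ≡ 4; 3^8 ≡ 4² = 16 ≡ 2. Multiply: 10^9 ≡ 3^8 × 3^1 ≡ 2 × 3 (mod 7): 2 × 3 = 6 ≡ 6. So 10^9 ≡ 6 (mod 7).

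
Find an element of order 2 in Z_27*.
26 has order 2 mod 27 since 26^{2} ≡ 1 (mod 27) and no smaller power works.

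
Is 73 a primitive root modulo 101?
p - 1 = 100 has prime divisors 2, 5. Check 73^(100/q) mod 101 for each: 73^(100/2) = 73^50 ≡ 100, 73^(100/5) = 73^20 ≡ 95 (mod 101). None of these is 1, so 73 has order 100 = φ(101), so it is a primitive root mod 101.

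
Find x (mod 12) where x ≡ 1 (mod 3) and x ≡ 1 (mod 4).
M = 3 × 4 = 12. M₁ = 4, y₁ ≡ 1 (mod 3). M₂ = 3, y₂ ≡ 3 (mod 4). x = 1×4×1 + 1×3×3 ≡ 1 (mod 12)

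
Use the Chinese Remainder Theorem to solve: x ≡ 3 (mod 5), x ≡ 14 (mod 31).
138

Using the Chinese Remainder Theorem:
M = product of moduli = 155
For equation 1: M_1 = 31, 31 ≡ 1 (mod 5), inverse of 31 mod 5 is 1 (check: 1 × 1 = 1 ≡ 1 (mod 5))
For equation 2: M_2 = 5, 5 ≡ 5 (mod 31), inverse of 5 mod 31 is 25 (check: 5 × 25 = 125 ≡ 1 (mod 31))
Combine: x ≡ Σ r_i×M_i×(M_i⁻¹ mod m_i) = 3×31×1 + 14×5×25 = 93 + 1750 = 1843
1843 mod 155 = 138
x ≡ 138 (mod 155)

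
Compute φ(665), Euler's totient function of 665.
432

Prime factorization: 665 = 5 × 7 × 19
Using the formula φ(n) = n × Π(1 - 1/p) for each prime factor p:
φ(665) = 665 × (1 - 1/5) × (1 - 1/7) × (1 - 1/19)
φ(665) = 432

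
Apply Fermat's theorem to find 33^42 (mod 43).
By Fermat's Little Theorem, 33^{42} ≡ 1 (mod 43) since 43 is prime and gcd(33, 43) = 1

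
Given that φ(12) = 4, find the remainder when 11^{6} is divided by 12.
By Euler: 11^{4} ≡ 1 (mod 12) since gcd(11, 12) = 1. 6 = 1×4 + 2. So 11^{6} ≡ 11^{2} ≡ 1 (mod 12)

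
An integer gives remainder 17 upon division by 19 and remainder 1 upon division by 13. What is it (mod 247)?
M = 19 × 13 = 247. M₁ = 13, y₁ ≡ 3 (mod 19). M₂ = 19, y₂ ≡ 11 (mod 13). z = 17×13×3 + 1×19×11 ≡ 131 (mod 247). The smallest positive such number is 131.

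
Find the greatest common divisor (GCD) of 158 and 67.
1

Using the Euclidean algorithm:
158 = 2 × 67 + 24
67 = 2 × 24 + 19
24 = 1 × 19 + 5
19 = 3 × 5 + 4
5 = 1 × 4 + 1
4 = 4 × 1 + 0

GCD(158, 67) = 1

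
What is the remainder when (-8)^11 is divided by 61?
Using repeated squaring. (-8) ≡ 53 (mod 61). 11 = 8 + 2 + 1 (binary 1011). Repeated squaring mod 61: 53^1 ≡ 53; 53^2 ≡ 53² = 2809 ≡ 3; 53^4 ≡ 3² = 9 ≡ 9; 53^8 ≡ 9² = 81 ≡ 20. Multiply: (-8)^11 ≡ 53^8 × 53^2 × 53^1 ≡ 20 × 3 × 53 (mod 61): 20 × 3 = 60 ≡ 60; 60 × 53 = 3180 ≡ 8. So (-8)^11 ≡ 8 (mod 61).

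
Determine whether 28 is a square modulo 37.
By Euler's criterion: 28^{18} ≡ 1 (mod 37). Since this equals 1, 28 is a QR.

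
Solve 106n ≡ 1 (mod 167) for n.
106^(-1) ≡ 52 (mod 167). Verification: 106 × 52 = 5512 ≡ 1 (mod 167)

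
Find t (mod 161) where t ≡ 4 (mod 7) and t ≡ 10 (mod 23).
M = 7 × 23 = 161. M₁ = 23, y₁ ≡ 4 (mod 7). M₂ = 7, y₂ ≡ 10 (mod 23). t = 4×23×4 + 10×7×10 ≡ 102 (mod 161)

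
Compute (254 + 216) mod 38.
14

(254 + 216) = 470
470 mod 38 = 14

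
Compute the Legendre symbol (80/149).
(80/149) = 80^{74} mod 149 = 1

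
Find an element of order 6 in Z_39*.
4 has order 6 mod 39 since 4^{6} ≡ 1 (mod 39) and no smaller power works.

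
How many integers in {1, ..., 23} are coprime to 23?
22

Prime factorization: 23 = 23
Using the formula φ(n) = n × Π(1 - 1/p) for each prime factor p:
φ(23) = 23 × (1 - 1/23)
φ(23) = 22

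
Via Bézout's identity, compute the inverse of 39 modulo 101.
Extended GCD: 39(-44) + 101(17) = 1. So 39^(-1) ≡ 57 ≡ 57 (mod 101). Verify: 39 × 57 = 2223 ≡ 1 (mod 101)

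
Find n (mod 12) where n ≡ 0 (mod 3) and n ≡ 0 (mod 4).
M = 3 × 4 = 12. M₁ = 4, y₁ ≡ 1 (mod 3). M₂ = 3, y₂ ≡ 3 (mod 4). n = 0×4×1 + 0×3×3 ≡ 0 (mod 12)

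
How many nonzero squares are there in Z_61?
For prime 61, there are (p-1)/2 = (61-1)/2 = 30 quadratic residues (excluding 0).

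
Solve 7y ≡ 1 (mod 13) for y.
2

Using Extended Euclidean Algorithm:
gcd(7, 13) = 1
Bezout coefficients: 7 × 2 + 13 × -1 = 1
So 7 × 2 ≡ 1 (mod 13)
The inverse is 2 mod 13 = 2
Verification: 7 × 2 = 14 = 1 × 13 + 1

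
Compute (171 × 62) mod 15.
12

(171 × 62) = 10602
10602 mod 15 = 12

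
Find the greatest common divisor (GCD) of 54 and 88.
2

Using the Euclidean algorithm:
54 = 0 × 88 + 54
88 = 1 × 54 + 34
54 = 1 × 34 + 20
34 = 1 × 20 + 14
20 = 1 × 14 + 6
14 = 2 × 6 + 2
6 = 3 × 2 + 0

GCD(54, 88) = 2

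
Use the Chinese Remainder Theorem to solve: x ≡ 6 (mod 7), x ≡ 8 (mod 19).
27

Using the Chinese Remainder Theorem:
M = product of moduli = 133
For equation 1: M_1 = 19, 19 ≡ 5 (mod 7), inverse of 19 mod 7 is 3 (check: 5 × 3 = 15 ≡ 1 (mod 7))
For equation 2: M_2 = 7, 7 ≡ 7 (mod 19), inverse of 7 mod 19 is 11 (check: 7 × 11 = 77 ≡ 1 (mod 19))
Combine: x ≡ Σ r_i×M_i×(M_i⁻¹ mod m_i) = 6×19×3 + 8×7×11 = 342 + 616 = 958
958 mod 133 = 27
x ≡ 27 (mod 133)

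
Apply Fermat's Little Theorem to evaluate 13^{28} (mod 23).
6

By Fermat's Little Theorem, a^(p-1) ≡ 1 (mod p) for prime p and gcd(a, p) = 1
Here p = 23, so 13^22 ≡ 1 (mod 23)
We can reduce the exponent: 28 mod 22 = 6
So 13^28 ≡ 13^6 (mod 23)
Computing: 13^6 mod 23 = 6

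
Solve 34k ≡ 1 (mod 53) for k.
34^(-1) ≡ 39 (mod 53). Verification: 34 × 39 = 1326 ≡ 1 (mod 53)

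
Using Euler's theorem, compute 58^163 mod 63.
By Euler: 58^{36} ≡ 1 (mod 63) since gcd(58, 63) = 1. 163 = 4×36 + 19. So 58^{163} ≡ 58^{19} ≡ 58 (mod 63)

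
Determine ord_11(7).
Powers of 7 mod 11: 7^1≡7, 7^2≡5, 7^3≡2, 7^4≡3, 7^5≡10, 7^6≡4, 7^7≡6, 7^8≡9, 7^9≡8, 7^10≡1. Order = 10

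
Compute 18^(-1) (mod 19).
18^(-1) ≡ 18 (mod 19). Verification: 18 × 18 = 324 ≡ 1 (mod 19)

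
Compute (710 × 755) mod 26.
8

(710 × 755) = 536050
536050 mod 26 = 8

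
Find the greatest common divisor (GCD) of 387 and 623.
1

Using the Euclidean algorithm:
387 = 0 × 623 + 387
623 = 1 × 387 + 236
387 = 1 × 236 + 151
236 = 1 × 151 + 85
151 = 1 × 85 + 66
85 = 1 × 66 + 19
66 = 3 × 19 + 9
19 = 2 × 9 + 1
9 = 9 × 1 + 0

GCD(387, 623) = 1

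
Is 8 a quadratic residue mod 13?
By Euler's criterion: 8^{6} ≡ 12 (mod 13). Since this equals -1 (≡ 12), 8 is not a QR.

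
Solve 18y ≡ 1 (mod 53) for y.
18^(-1) ≡ 3 (mod 53). Verification: 18 × 3 = 54 ≡ 1 (mod 53)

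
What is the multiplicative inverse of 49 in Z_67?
26

Using Extended Euclidean Algorithm:
gcd(49, 67) = 1
Bezout coefficients: 49 × 26 + 67 × -19 = 1
So 49 × 26 ≡ 1 (mod 67)
The inverse is 26 mod 67 = 26
Verification: 49 × 26 = 1274 = 19 × 67 + 1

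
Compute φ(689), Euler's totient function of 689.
624

Prime factorization: 689 = 13 × 53
Using the formula φ(n) = n × Π(1 - 1/p) for each prime factor p:
φ(689) = 689 × (1 - 1/13) × (1 - 1/53)
φ(689) = 624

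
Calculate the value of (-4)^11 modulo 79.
Using repeated squaring. (-4) ≡ 75 (mod 79). 11 = 8 + 2 + 1 (binary 1011). Repeated squaring mod 79: 75^1 ≡ 75; 75^2 ≡ 75² = 5625 ≡ 16; 75^4 ≡ 16² = 256 ≡ 19; 75^8 ≡ 19² = 361 ≡ 45. Multiply: (-4)^11 ≡ 75^8 × 75^2 × 75^1 ≡ 45 × 16 × 75 (mod 79): 45 × 16 = 720 ≡ 9; 9 × 75 = 675 ≡ 43. So (-4)^11 ≡ 43 (mod 79).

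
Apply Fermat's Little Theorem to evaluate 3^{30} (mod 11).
1

By Fermat's Little Theorem, a^(p-1) ≡ 1 (mod p) for prime p and gcd(a, p) = 1
Here p = 11, so 3^10 ≡ 1 (mod 11)
We can reduce the exponent: 30 mod 10 = 0
So 3^30 ≡ 3^0 (mod 11)
Computing: 3^0 mod 11 = 1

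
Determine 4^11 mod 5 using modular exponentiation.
Using Fermat: 4^{4} ≡ 1 (mod 5). 11 ≡ 3 (mod 4). So 4^{11} ≡ 4^{3} ≡ 4 (mod 5)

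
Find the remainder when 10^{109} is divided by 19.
By Fermat: 10^{18} ≡ 1 (mod 19). 109 = 6×18 + 1. So 10^{109} ≡ 10^{1} ≡ 10 (mod 19)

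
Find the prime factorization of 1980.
2^2 × 3^2 × 5 × 11

Divide by primes starting from smallest:
1980 ÷ 2 = 990
990 ÷ 2 = 495
495 ÷ 3 = 165
165 ÷ 3 = 55
55 ÷ 5 = 11
11 ÷ 11 = 1

1980 = 2^2 × 3^2 × 5 × 11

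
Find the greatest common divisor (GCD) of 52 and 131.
1

Using the Euclidean algorithm:
52 = 0 × 131 + 52
131 = 2 × 52 + 27
52 = 1 × 27 + 25
27 = 1 × 25 + 2
25 = 12 × 2 + 1
2 = 2 × 1 + 0

GCD(52, 131) = 1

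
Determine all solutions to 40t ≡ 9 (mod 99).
72

Since gcd(40, 99) = 1 divides 9, a solution exists.
Multiply both sides by the inverse of 40 mod 99:
  40^(-1) mod 99 = 52
  x ≡ 52 × 9 ≡ 468 ≡ 72 (mod 99)
Verification: 40 × 72 = 2880 = 29 × 99 + 9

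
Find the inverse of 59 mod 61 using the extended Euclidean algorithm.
Extended GCD: 59(30) + 61(-29) = 1. So 59^(-1) ≡ 30 ≡ 30 (mod 61). Verify: 59 × 30 = 1770 ≡ 1 (mod 61)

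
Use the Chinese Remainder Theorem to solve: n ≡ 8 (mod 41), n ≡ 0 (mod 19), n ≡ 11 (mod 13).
3534

Using the Chinese Remainder Theorem:
M = product of moduli = 10127
For equation 1: M_1 = 247, 247 ≡ 1 (mod 41), inverse of 247 mod 41 is 1 (check: 1 × 1 = 1 ≡ 1 (mod 41))
For equation 2: M_2 = 533, 533 ≡ 1 (mod 19), inverse of 533 mod 19 is 1 (check: 1 × 1 = 1 ≡ 1 (mod 19))
For equation 3: M_3 = 779, 779 ≡ 12 (mod 13), inverse of 779 mod 13 is 12 (check: 12 × 12 = 144 ≡ 1 (mod 13))
Combine: n ≡ Σ r_i×M_i×(M_i⁻¹ mod m_i) = 8×247×1 + 0×533×1 + 11×779×12 = 1976 + 0 + 102828 = 104804
104804 mod 10127 = 3534
n ≡ 3534 (mod 10127)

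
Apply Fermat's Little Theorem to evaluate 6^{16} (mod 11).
5

By Fermat's Little Theorem, a^(p-1) ≡ 1 (mod p) for prime p and gcd(a, p) = 1
Here p = 11, so 6^10 ≡ 1 (mod 11)
We can reduce the exponent: 16 mod 10 = 6
So 6^16 ≡ 6^6 (mod 11)
Computing: 6^6 mod 11 = 5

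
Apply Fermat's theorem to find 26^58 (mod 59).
By Fermat's Little Theorem, 26^{58} ≡ 1 (mod 59) since 59 is prime and gcd(26, 59) = 1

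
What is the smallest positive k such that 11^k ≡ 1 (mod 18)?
Powers of 11 mod 18: 11^1≡11, 11^2≡13, 11^3≡17, 11^4≡7, 11^5≡5, 11^6≡1. Order = 6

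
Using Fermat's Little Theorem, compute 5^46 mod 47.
By Fermat's Little Theorem, 5^{46} ≡ 1 (mod 47) since 47 is prime and gcd(5, 47) = 1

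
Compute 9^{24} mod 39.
27

Using successive squaring:
Binary expansion of 24: 11000
Powers of 9 mod 39 (each is the square of the previous):
  9^1 ≡ 9 (mod 39)
  9^2 ≡ 9² = 81 ≡ 3 (mod 39)
  9^4 ≡ 3² = 9 ≡ 9 (mod 39)
  9^8 ≡ 9² = 81 ≡ 3 (mod 39)
  9^16 ≡ 3² = 9 ≡ 9 (mod 39)
24 = 16 + 8, so 9^24 = 9^16 × 9^8 ≡ 9 × 3 (mod 39)
Multiplying step by step:
  9 × 3 = 27 ≡ 27 (mod 39)
Result: 9^24 ≡ 27 (mod 39)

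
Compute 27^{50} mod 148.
137

Using successive squaring:
Binary expansion of 50: 110010
Powers of 27 mod 148 (each is the square of the previous):
  27^1 ≡ 27 (mod 148)
  27^2 ≡ 27² = 729 ≡ 137 (mod 148)
  27^4 ≡ 137² = 18769 ≡ 121 (mod 148)
  27^8 ≡ 121² = 14641 ≡ 137 (mod 148)
  27^16 ≡ 137² = 18769 ≡ 121 (mod 148)
  27^32 ≡ 121² = 14641 ≡ 137 (mod 148)
50 = 32 + 16 + 2, so 27^50 = 27^32 × 27^16 × 27^2 ≡ 137 × 121 × 137 (mod 148)
Multiplying step by step:
  137 × 121 = 16577 ≡ 1 (mod 148)
  1 × 137 = 137 ≡ 137 (mod 148)
Result: 27^50 ≡ 137 (mod 148)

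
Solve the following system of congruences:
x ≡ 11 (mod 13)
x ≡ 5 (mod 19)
24

Using the Chinese Remainder Theorem:
M = product of moduli = 247
For equation 1: M_1 = 19, 19 ≡ 6 (mod 13), inverse of 19 mod 13 is 11 (check: 6 × 11 = 66 ≡ 1 (mod 13))
For equation 2: M_2 = 13, 13 ≡ 13 (mod 19), inverse of 13 mod 19 is 3 (check: 13 × 3 = 39 ≡ 1 (mod 19))
Combine: x ≡ Σ r_i×M_i×(M_i⁻¹ mod m_i) = 11×19×11 + 5×13×3 = 2299 + 195 = 2494
2494 mod 247 = 24
x ≡ 24 (mod 247)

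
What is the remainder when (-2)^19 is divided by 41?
Using repeated squaring. (-2) ≡ 39 (mod 41). 19 = 16 + 2 + 1 (binary 10011). Repeated squaring mod 41: 39^1 ≡ 39; 39^2 ≡ 39² = 1521 ≡ 4; 39^4 ≡ 4² = 16 ≡ 16; 39^8 ≡ 16² = 256 ≡ 10; 39^16 ≡ 10² = 100 ≡ 18. Multiply: (-2)^19 ≡ 39^16 × 39^2 × 39^1 ≡ 18 × 4 × 39 (mod 41): 18 × 4 = 72 ≡ 31; 31 × 39 = 1209 ≡ 20. So (-2)^19 ≡ 20 (mod 41).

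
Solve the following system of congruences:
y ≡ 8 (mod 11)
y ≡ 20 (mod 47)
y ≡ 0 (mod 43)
19995

Using the Chinese Remainder Theorem:
M = product of moduli = 22231
For equation 1: M_1 = 2021, 2021 ≡ 8 (mod 11), inverse of 2021 mod 11 is 7 (check: 8 × 7 = 56 ≡ 1 (mod 11))
For equation 2: M_2 = 473, 473 ≡ 3 (mod 47), inverse of 473 mod 47 is 16 (check: 3 × 16 = 48 ≡ 1 (mod 47))
For equation 3: M_3 = 517, 517 ≡ 1 (mod 43), inverse of 517 mod 43 is 1 (check: 1 × 1 = 1 ≡ 1 (mod 43))
Combine: y ≡ Σ r_i×M_i×(M_i⁻¹ mod m_i) = 8×2021×7 + 20×473×16 + 0×517×1 = 113176 + 151360 + 0 = 264536
264536 mod 22231 = 19995
y ≡ 19995 (mod 22231)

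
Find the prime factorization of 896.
2^7 × 7

Divide by primes starting from smallest:
896 ÷ 2 = 448
448 ÷ 2 = 224
224 ÷ 2 = 112
112 ÷ 2 = 56
56 ÷ 2 = 28
28 ÷ 2 = 14
14 ÷ 2 = 7
7 ÷ 7 = 1

896 = 2^7 × 7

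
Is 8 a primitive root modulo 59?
Yes

To verify, check if 8^(58/q) ≢ 1 (mod 59) for each prime divisor q of 58
Divisors of 58 = 58: [1, 2, 29, 58]
  8^(58/2) = 8^29 ≡ 58 (mod 59)
  8^(58/29) = 8^2 ≡ 5 (mod 59)
Conclusion: 8 is a primitive root modulo 59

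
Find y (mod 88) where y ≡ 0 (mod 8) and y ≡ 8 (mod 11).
M = 8 × 11 = 88. M₁ = 11, y₁ ≡ 3 (mod 8). M₂ = 8, y₂ ≡ 7 (mod 11). y = 0×11×3 + 8×8×7 ≡ 8 (mod 88)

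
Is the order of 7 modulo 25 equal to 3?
No, the actual order is 4, not 3.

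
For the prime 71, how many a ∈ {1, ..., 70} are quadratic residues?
For prime 71, there are (p-1)/2 = (71-1)/2 = 35 quadratic residues (excluding 0).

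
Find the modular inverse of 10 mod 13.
10^(-1) ≡ 4 (mod 13). Verification: 10 × 4 = 40 ≡ 1 (mod 13)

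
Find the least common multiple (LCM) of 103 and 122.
12566

First find GCD(103, 122) using the Euclidean algorithm:
103 = 0 × 122 + 103
122 = 1 × 103 + 19
103 = 5 × 19 + 8
19 = 2 × 8 + 3
8 = 2 × 3 + 2
3 = 1 × 2 + 1
2 = 2 × 1 + 0
GCD(103, 122) = 1

LCM formula: LCM(a, b) = (a × b) / GCD(a, b)
LCM(103, 122) = (103 × 122) / 1
LCM(103, 122) = 12566 / 1
LCM(103, 122) = 12566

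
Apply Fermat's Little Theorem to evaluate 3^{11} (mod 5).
2

By Fermat's Little Theorem, a^(p-1) ≡ 1 (mod p) for prime p and gcd(a, p) = 1
Here p = 5, so 3^4 ≡ 1 (mod 5)
We can reduce the exponent: 11 mod 4 = 3
So 3^11 ≡ 3^3 (mod 5)
Computing: 3^3 mod 5 = 2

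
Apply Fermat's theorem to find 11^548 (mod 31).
By Fermat: 11^{30} ≡ 1 (mod 31). 548 ≡ 8 (mod 30). So 11^{548} ≡ 11^{8} ≡ 19 (mod 31)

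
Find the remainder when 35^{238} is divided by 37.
By Fermat: 35^{36} ≡ 1 (mod 37). 238 = 6×36 + 22. So 35^{238} ≡ 35^{22} ≡ 21 (mod 37)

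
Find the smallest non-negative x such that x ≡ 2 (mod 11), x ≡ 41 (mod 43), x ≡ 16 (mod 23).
1718

Using the Chinese Remainder Theorem:
M = product of moduli = 10879
For equation 1: M_1 = 989, 989 ≡ 10 (mod 11), inverse of 989 mod 11 is 10 (check: 10 × 10 = 100 ≡ 1 (mod 11))
For equation 2: M_2 = 253, 253 ≡ 38 (mod 43), inverse of 253 mod 43 is 17 (check: 38 × 17 = 646 ≡ 1 (mod 43))
For equation 3: M_3 = 473, 473 ≡ 13 (mod 23), inverse of 473 mod 23 is 16 (check: 13 × 16 = 208 ≡ 1 (mod 23))
Combine: x ≡ Σ r_i×M_i×(M_i⁻¹ mod m_i) = 2×989×10 + 41×253×17 + 16×473×16 = 19780 + 176341 + 121088 = 317209
317209 mod 10879 = 1718
x ≡ 1718 (mod 10879)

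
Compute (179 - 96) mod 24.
11

(179 - 96) = 83
83 mod 24 = 11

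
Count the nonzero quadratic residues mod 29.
For prime 29, there are (p-1)/2 = (29-1)/2 = 14 quadratic residues (excluding 0).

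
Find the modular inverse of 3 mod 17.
3^(-1) ≡ 6 (mod 17). Verification: 3 × 6 = 18 ≡ 1 (mod 17)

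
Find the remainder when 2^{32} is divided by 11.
By Fermat: 2^{10} ≡ 1 (mod 11). 32 = 3×10 + 2. So 2^{32} ≡ 2^{2} ≡ 4 (mod 11)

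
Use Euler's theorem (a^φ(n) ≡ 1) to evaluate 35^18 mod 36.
By Euler: 35^{12} ≡ 1 (mod 36) since gcd(35, 36) = 1. 18 = 1×12 + 6. So 35^{18} ≡ 35^{6} ≡ 1 (mod 36)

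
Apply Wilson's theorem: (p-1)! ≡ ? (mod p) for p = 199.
By Wilson's theorem, (198)! ≡ -1 ≡ 198 (mod 199)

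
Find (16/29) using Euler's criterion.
(16/29) = 16^{14} mod 29 = 1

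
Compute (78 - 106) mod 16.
4

(78 - 106) = -28
-28 mod 16 = 4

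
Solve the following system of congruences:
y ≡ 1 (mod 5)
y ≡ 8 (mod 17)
76

Using the Chinese Remainder Theorem:
M = product of moduli = 85
For equation 1: M_1 = 17, 17 ≡ 2 (mod 5), inverse of 17 mod 5 is 3 (check: 2 × 3 = 6 ≡ 1 (mod 5))
For equation 2: M_2 = 5, 5 ≡ 5 (mod 17), inverse of 5 mod 17 is 7 (check: 5 × 7 = 35 ≡ 1 (mod 17))
Combine: y ≡ Σ r_i×M_i×(M_i⁻¹ mod m_i) = 1×17×3 + 8×5×7 = 51 + 280 = 331
331 mod 85 = 76
y ≡ 76 (mod 85)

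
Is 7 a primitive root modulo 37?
No

To verify, check if 7^(36/q) ≢ 1 (mod 37) for each prime divisor q of 36
Divisors of 36 = 36: [1, 2, 3, 4, 6, 9, 12, 18, 36]
  7^(36/2) = 7^18 ≡ 1 (mod 37)
  7^(36/3) = 7^12 ≡ 10 (mod 37)
Conclusion: 7 is not a primitive root modulo 37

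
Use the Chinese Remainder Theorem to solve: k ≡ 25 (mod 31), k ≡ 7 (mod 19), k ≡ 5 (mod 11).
2040

Using the Chinese Remainder Theorem:
M = product of moduli = 6479
For equation 1: M_1 = 209, 209 ≡ 23 (mod 31), inverse of 209 mod 31 is 27 (check: 23 × 27 = 621 ≡ 1 (mod 31))
For equation 2: M_2 = 341, 341 ≡ 18 (mod 19), inverse of 341 mod 19 is 18 (check: 18 × 18 = 324 ≡ 1 (mod 19))
For equation 3: M_3 = 589, 589 ≡ 6 (mod 11), inverse of 589 mod 11 is 2 (check: 6 × 2 = 12 ≡ 1 (mod 11))
Combine: k ≡ Σ r_i×M_i×(M_i⁻¹ mod m_i) = 25×209×27 + 7×341×18 + 5×589×2 = 141075 + 42966 + 5890 = 189931
189931 mod 6479 = 2040
k ≡ 2040 (mod 6479)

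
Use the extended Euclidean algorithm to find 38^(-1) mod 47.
Extended GCD: 38(-21) + 47(17) = 1. So 38^(-1) ≡ 26 ≡ 26 (mod 47). Verify: 38 × 26 = 988 ≡ 1 (mod 47)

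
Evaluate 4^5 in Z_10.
5 = 4 + 1 (binary 101). Repeated squaring mod 10: 4^1 ≡ 4; 4^2 ≡ 4² = 16 ≡ 6; 4^4 ≡ 6² = 36 ≡ 6. Multiply: 4^5 = 4^4 × 4^1 ≡ 6 × 4 (mod 10): 6 × 4 = 24 ≡ 4. So 4^5 ≡ 4 (mod 10).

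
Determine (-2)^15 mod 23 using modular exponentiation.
Using repeated squaring. (-2) ≡ 21 (mod 23). 15 = 8 + 4 + 2 + 1 (binary 1111). Repeated squaring mod 23: 21^1 ≡ 21; 21^2 ≡ 21² = 441 ≡ 4; 21^4 ≡ 4² = 16 ≡ 16; 21^8 ≡ 16² = 256 ≡ 3. Multiply: (-2)^15 ≡ 21^8 × 21^4 × 21^2 × 21^1 ≡ 3 × 16 × 4 × 21 (mod 23): 3 × 16 = 48 ≡ 2; 2 × 4 = 8 ≡ 8; 8 × 21 = 168 ≡ 7. So (-2)^15 ≡ 7 (mod 23).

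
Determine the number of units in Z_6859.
6498

Prime factorization: 6859 = 19^3
Using the formula φ(n) = n × Π(1 - 1/p) for each prime factor p:
φ(6859) = 6859 × (1 - 1/19)
φ(6859) = 6498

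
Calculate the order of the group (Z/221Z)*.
192

Prime factorization: 221 = 13 × 17
Using the formula φ(n) = n × Π(1 - 1/p) for each prime factor p:
φ(221) = 221 × (1 - 1/13) × (1 - 1/17)
φ(221) = 192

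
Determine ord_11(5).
Powers of 5 mod 11: 5^1≡5, 5^2≡3, 5^3≡4, 5^4≡9, 5^5≡1. Order = 5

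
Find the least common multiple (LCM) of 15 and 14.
210

First find GCD(15, 14) using the Euclidean algorithm:
15 = 1 × 14 + 1
14 = 14 × 1 + 0
GCD(15, 14) = 1

LCM formula: LCM(a, b) = (a × b) / GCD(a, b)
LCM(15, 14) = (15 × 14) / 1
LCM(15, 14) = 210 / 1
LCM(15, 14) = 210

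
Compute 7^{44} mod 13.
3

Using successive squaring:
Binary expansion of 44: 101100
Powers of 7 mod 13 (each is the square of the previous):
  7^1 ≡ 7 (mod 13)
  7^2 ≡ 7² = 49 ≡ 10 (mod 13)
  7^4 ≡ 10² = 100 ≡ 9 (mod 13)
  7^8 ≡ 9² = 81 ≡ 3 (mod 13)
  7^16 ≡ 3² = 9 ≡ 9 (mod 13)
  7^32 ≡ 9² = 81 ≡ 3 (mod 13)
44 = 32 + 8 + 4, so 7^44 = 7^32 × 7^8 × 7^4 ≡ 3 × 3 × 9 (mod 13)
Multiplying step by step:
  3 × 3 = 9 ≡ 9 (mod 13)
  9 × 9 = 81 ≡ 3 (mod 13)
Result: 7^44 ≡ 3 (mod 13)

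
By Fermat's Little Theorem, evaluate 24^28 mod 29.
By Fermat's Little Theorem, 24^{28} ≡ 1 (mod 29) since 29 is prime and gcd(24, 29) = 1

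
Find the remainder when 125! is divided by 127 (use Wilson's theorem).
(126)! = (125)! × (126) ≡ -1 (mod 127). So (125)! ≡ -1 × (126)^(-1) ≡ (-1)×(-1) = 1 (mod 127)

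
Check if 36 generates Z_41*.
p - 1 = 40 has prime divisors 2, 5. Check 36^(40/q) mod 41 for each: 36^(40/2) = 36^20 ≡ 1, 36^(40/5) = 36^8 ≡ 18 (mod 41). Since 36^20 ≡ 1 (mod 41), the order of 36 divides 20 (in fact the order is 20) ≠ 40, so it is not a primitive root.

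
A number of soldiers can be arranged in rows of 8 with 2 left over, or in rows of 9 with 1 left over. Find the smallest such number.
M = 8 × 9 = 72. M₁ = 9, y₁ ≡ 1 (mod 8). M₂ = 8, y₂ ≡ 8 (mod 9). z = 2×9×1 + 1×8×8 ≡ 10 (mod 72). The smallest positive such number is 10.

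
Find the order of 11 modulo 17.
Powers of 11 mod 17: 11^1≡11, 11^2≡2, 11^3≡5, 11^4≡4, 11^5≡10, 11^6≡8, 11^7≡3, 11^8≡16, 11^9≡6, 11^10≡15, 11^11≡12, 11^12≡13, 11^13≡7, 11^14≡9, 11^15≡14, 11^16≡1. Order = 16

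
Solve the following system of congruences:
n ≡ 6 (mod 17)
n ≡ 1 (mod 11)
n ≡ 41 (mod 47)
5446

Using the Chinese Remainder Theorem:
M = product of moduli = 8789
For equation 1: M_1 = 517, 517 ≡ 7 (mod 17), inverse of 517 mod 17 is 5 (check: 7 × 5 = 35 ≡ 1 (mod 17))
For equation 2: M_2 = 799, 799 ≡ 7 (mod 11), inverse of 799 mod 11 is 8 (check: 7 × 8 = 56 ≡ 1 (mod 11))
For equation 3: M_3 = 187, 187 ≡ 46 (mod 47), inverse of 187 mod 47 is 46 (check: 46 × 46 = 2116 ≡ 1 (mod 47))
Combine: n ≡ Σ r_i×M_i×(M_i⁻¹ mod m_i) = 6×517×5 + 1×799×8 + 41×187×46 = 15510 + 6392 + 352682 = 374584
374584 mod 8789 = 5446
n ≡ 5446 (mod 8789)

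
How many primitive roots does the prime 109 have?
Number of primitive roots mod 109 = φ(108) = 36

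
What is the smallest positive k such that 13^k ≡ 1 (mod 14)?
Powers of 13 mod 14: 13^1≡13, 13^2≡1. Order = 2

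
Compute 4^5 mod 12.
5 = 4 + 1 (binary 101). Repeated squaring mod 12: 4^1 ≡ 4; 4^2 ≡ 4² = 16 ≡ 4; 4^4 ≡ 4² = 16 ≡ 4. Multiply: 4^5 = 4^4 × 4^1 ≡ 4 × 4 (mod 12): 4 × 4 = 16 ≡ 4. So 4^5 ≡ 4 (mod 12).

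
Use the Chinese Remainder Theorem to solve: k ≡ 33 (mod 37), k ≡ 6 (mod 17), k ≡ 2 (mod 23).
5361

Using the Chinese Remainder Theorem:
M = product of moduli = 14467
For equation 1: M_1 = 391, 391 ≡ 21 (mod 37), inverse of 391 mod 37 is 30 (check: 21 × 30 = 630 ≡ 1 (mod 37))
For equation 2: M_2 = 851, 851 ≡ 1 (mod 17), inverse of 851 mod 17 is 1 (check: 1 × 1 = 1 ≡ 1 (mod 17))
For equation 3: M_3 = 629, 629 ≡ 8 (mod 23), inverse of 629 mod 23 is 3 (check: 8 × 3 = 24 ≡ 1 (mod 23))
Combine: k ≡ Σ r_i×M_i×(M_i⁻¹ mod m_i) = 33×391×30 + 6×851×1 + 2×629×3 = 387090 + 5106 + 3774 = 395970
395970 mod 14467 = 5361
k ≡ 5361 (mod 14467)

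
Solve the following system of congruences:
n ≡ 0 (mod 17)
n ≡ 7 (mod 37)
340

Using the Chinese Remainder Theorem:
M = product of moduli = 629
For equation 1: M_1 = 37, 37 ≡ 3 (mod 17), inverse of 37 mod 17 is 6 (check: 3 × 6 = 18 ≡ 1 (mod 17))
For equation 2: M_2 = 17, 17 ≡ 17 (mod 37), inverse of 17 mod 37 is 24 (check: 17 × 24 = 408 ≡ 1 (mod 37))
Combine: n ≡ Σ r_i×M_i×(M_i⁻¹ mod m_i) = 0×37×6 + 7×17×24 = 0 + 2856 = 2856
2856 mod 629 = 340
n ≡ 340 (mod 629)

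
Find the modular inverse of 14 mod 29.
14^(-1) ≡ 27 (mod 29). Verification: 14 × 27 = 378 ≡ 1 (mod 29)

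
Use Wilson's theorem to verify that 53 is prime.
(52)! mod 53 = 52. Since this equals -1 (mod 53), Wilson confirms 53 is prime.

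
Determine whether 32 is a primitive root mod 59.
p - 1 = 58 has prime divisors 2, 29. Check 32^(58/q) mod 59 for each: 32^(58/2) = 32^29 ≡ 58, 32^(58/29) = 32^2 ≡ 21 (mod 59). None of these is 1, so 32 has order 58 = φ(59), so it is a primitive root mod 59.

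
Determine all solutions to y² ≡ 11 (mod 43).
The square roots of 11 mod 43 are 21 and 22. Verify: 21² = 441 ≡ 11 (mod 43)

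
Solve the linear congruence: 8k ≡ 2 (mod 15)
4

Since gcd(8, 15) = 1 divides 2, a solution exists.
Multiply both sides by the inverse of 8 mod 15:
  8^(-1) mod 15 = 2
  x ≡ 2 × 2 ≡ 4 ≡ 4 (mod 15)
Verification: 8 × 4 = 32 = 2 × 15 + 2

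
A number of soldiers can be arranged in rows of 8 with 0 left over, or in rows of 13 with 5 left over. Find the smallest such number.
M = 8 × 13 = 104. M₁ = 13, y₁ ≡ 5 (mod 8). M₂ = 8, y₂ ≡ 5 (mod 13). n = 0×13×5 + 5×8×5 ≡ 96 (mod 104). The smallest positive such number is 96.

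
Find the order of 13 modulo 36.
Powers of 13 mod 36: 13^1≡13, 13^2≡25, 13^3≡1. Order = 3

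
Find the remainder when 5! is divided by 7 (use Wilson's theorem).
(6)! = (5)! × (6) ≡ -1 (mod 7). So (5)! ≡ -1 × (6)^(-1) ≡ (-1)×(-1) = 1 (mod 7)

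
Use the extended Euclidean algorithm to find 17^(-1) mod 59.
Extended GCD: 17(7) + 59(-2) = 1. So 17^(-1) ≡ 7 ≡ 7 (mod 59). Verify: 17 × 7 = 119 ≡ 1 (mod 59)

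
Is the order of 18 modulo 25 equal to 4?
Yes, ord_25(18) = 4.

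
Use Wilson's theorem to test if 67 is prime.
(66)! mod 67 = 66. Since 66 ≡ -1 (mod 67), 67 is prime.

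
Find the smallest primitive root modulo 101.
2

A primitive root g modulo p has order p-1 = 100
Prime divisors of 100: [2, 5]
g is a primitive root iff g^(100/q) ≢ 1 (mod 101) for each prime divisor q
Testing small values:
  g = 2: 2^50 ≡ 100, 2^20 ≡ 95 (mod 101) → none is 1, primitive root!
The smallest primitive root is 2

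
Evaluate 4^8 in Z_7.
8 = 8 (binary 1000). Repeated squaring mod 7: 4^1 ≡ 4; 4^2 ≡ 4² = 16 ≡ 2; 4^4 ≡ 2² = 4 ≡ 4; 4^8 ≡ 4² = 16 ≡ 2. So 4^8 ≡ 2 (mod 7).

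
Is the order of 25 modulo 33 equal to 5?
Yes, ord_33(25) = 5.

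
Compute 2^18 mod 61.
Using repeated squaring. 18 = 16 + 2 (binary 10010). Repeated squaring mod 61: 2^1 ≡ 2; 2^2 ≡ 2² = 4 ≡ 4; 2^4 ≡ 4² = 16 ≡ 16; 2^8 ≡ 16² = 256 ≡ 12; 2^16 ≡ 12² = 144 ≡ 22. Multiply: 2^18 = 2^16 × 2^2 ≡ 22 × 4 (mod 61): 22 × 4 = 88 ≡ 27. So 2^18 ≡ 27 (mod 61).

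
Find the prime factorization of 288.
2^5 × 3^2

Divide by primes starting from smallest:
288 ÷ 2 = 144
144 ÷ 2 = 72
72 ÷ 2 = 36
36 ÷ 2 = 18
18 ÷ 2 = 9
9 ÷ 3 = 3
3 ÷ 3 = 1

288 = 2^5 × 3^2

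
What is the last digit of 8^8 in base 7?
8 ≡ 1 (mod 7). 8 = 8 (binary 1000). Repeated squaring mod 7: 1^1 ≡ 1; 1^2 ≡ 1² = 1 ≡ 1; 1^4 ≡ 1² = 1 ≡ 1; 1^8 ≡ 1² = 1 ≡ 1. So 8^8 ≡ 1 (mod 7).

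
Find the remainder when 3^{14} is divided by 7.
By Fermat: 3^{6} ≡ 1 (mod 7). 14 = 2×6 + 2. So 3^{14} ≡ 3^{2} ≡ 2 (mod 7)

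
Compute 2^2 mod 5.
2 = 2 (binary 10). Repeated squaring mod 5: 2^1 ≡ 2; 2^2 ≡ 2² = 4 ≡ 4. So 2^2 ≡ 4 (mod 5).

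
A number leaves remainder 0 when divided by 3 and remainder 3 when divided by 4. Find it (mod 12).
M = 3 × 4 = 12. M₁ = 4, y₁ ≡ 1 (mod 3). M₂ = 3, y₂ ≡ 3 (mod 4). t = 0×4×1 + 3×3×3 ≡ 3 (mod 12)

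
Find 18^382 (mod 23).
Using Fermat: 18^{22} ≡ 1 (mod 23). 382 ≡ 8 (mod 22). So 18^{382} ≡ 18^{8} ≡ 16 (mod 23)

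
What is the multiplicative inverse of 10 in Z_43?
10^(-1) ≡ 13 (mod 43). Verification: 10 × 13 = 130 ≡ 1 (mod 43)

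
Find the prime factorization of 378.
2 × 3^3 × 7

Divide by primes starting from smallest:
378 ÷ 2 = 189
189 ÷ 3 = 63
63 ÷ 3 = 21
21 ÷ 3 = 7
7 ÷ 7 = 1

378 = 2 × 3^3 × 7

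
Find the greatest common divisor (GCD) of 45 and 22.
1

Using the Euclidean algorithm:
45 = 2 × 22 + 1
22 = 22 × 1 + 0

GCD(45, 22) = 1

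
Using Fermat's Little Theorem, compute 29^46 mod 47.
By Fermat's Little Theorem, 29^{46} ≡ 1 (mod 47) since 47 is prime and gcd(29, 47) = 1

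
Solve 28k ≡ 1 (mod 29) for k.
28^(-1) ≡ 28 (mod 29). Verification: 28 × 28 = 784 ≡ 1 (mod 29)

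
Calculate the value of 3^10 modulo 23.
10 = 8 + 2 (binary 1010). Repeated squaring mod 23: 3^1 ≡ 3; 3^2 ≡ 3² = 9 ≡ 9; 3^4 ≡ 9² = 81 ≡ 12; 3^8 ≡ 12² = 144 ≡ 6. Multiply: 3^10 = 3^8 × 3^2 ≡ 6 × 9 (mod 23): 6 × 9 = 54 ≡ 8. So 3^10 ≡ 8 (mod 23).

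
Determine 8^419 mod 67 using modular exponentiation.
Using Fermat: 8^{66} ≡ 1 (mod 67). 419 ≡ 23 (mod 66). So 8^{419} ≡ 8^{23} ≡ 8 (mod 67)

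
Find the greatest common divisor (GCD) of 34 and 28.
2

Using the Euclidean algorithm:
34 = 1 × 28 + 6
28 = 4 × 6 + 4
6 = 1 × 4 + 2
4 = 2 × 2 + 0

GCD(34, 28) = 2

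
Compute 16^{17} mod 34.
16

Using successive squaring:
Binary expansion of 17: 10001
Powers of 16 mod 34 (each is the square of the previous):
  16^1 ≡ 16 (mod 34)
  16^2 ≡ 16² = 256 ≡ 18 (mod 34)
  16^4 ≡ 18² = 324 ≡ 18 (mod 34)
  16^8 ≡ 18² = 324 ≡ 18 (mod 34)
  16^16 ≡ 18² = 324 ≡ 18 (mod 34)
17 = 16 + 1, so 16^17 = 16^16 × 16^1 ≡ 18 × 16 (mod 34)
Multiplying step by step:
  18 × 16 = 288 ≡ 16 (mod 34)
Result: 16^17 ≡ 16 (mod 34)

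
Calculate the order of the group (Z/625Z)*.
500

Prime factorization: 625 = 5^4
Using the formula φ(n) = n × Π(1 - 1/p) for each prime factor p:
φ(625) = 625 × (1 - 1/5)
φ(625) = 500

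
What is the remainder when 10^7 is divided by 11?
7 = 4 + 2 + 1 (binary 111). Repeated squaring mod 11: 10^1 ≡ 10; 10^2 ≡ 10² = 100 ≡ 1; 10^4 ≡ 1² = 1 ≡ 1. Multiply: 10^7 = 10^4 × 10^2 × 10^1 ≡ 1 × 1 × 10 (mod 11): 1 × 1 = 1 ≡ 1; 1 × 10 = 10 ≡ 10. So 10^7 ≡ 10 (mod 11).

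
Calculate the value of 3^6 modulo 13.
6 = 4 + 2 (binary 110). Repeated squaring mod 13: 3^1 ≡ 3; 3^2 ≡ 3² = 9 ≡ 9; 3^4 ≡ 9² = 81 ≡ 3. Multiply: 3^6 = 3^4 × 3^2 ≡ 3 × 9 (mod 13): 3 × 9 = 27 ≡ 1. So 3^6 ≡ 1 (mod 13).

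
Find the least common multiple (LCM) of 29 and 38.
1102

First find GCD(29, 38) using the Euclidean algorithm:
29 = 0 × 38 + 29
38 = 1 × 29 + 9
29 = 3 × 9 + 2
9 = 4 × 2 + 1
2 = 2 × 1 + 0
GCD(29, 38) = 1

LCM formula: LCM(a, b) = (a × b) / GCD(a, b)
LCM(29, 38) = (29 × 38) / 1
LCM(29, 38) = 1102 / 1
LCM(29, 38) = 1102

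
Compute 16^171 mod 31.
Using Fermat: 16^{30} ≡ 1 (mod 31). 171 ≡ 21 (mod 30). So 16^{171} ≡ 16^{21} ≡ 16 (mod 31)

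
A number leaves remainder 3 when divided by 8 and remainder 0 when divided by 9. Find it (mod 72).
M = 8 × 9 = 72. M₁ = 9, y₁ ≡ 1 (mod 8). M₂ = 8, y₂ ≡ 8 (mod 9). z = 3×9×1 + 0×8×8 ≡ 27 (mod 72)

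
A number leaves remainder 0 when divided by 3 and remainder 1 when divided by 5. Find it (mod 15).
M = 3 × 5 = 15. M₁ = 5, y₁ ≡ 2 (mod 3). M₂ = 3, y₂ ≡ 2 (mod 5). k = 0×5×2 + 1×3×2 ≡ 6 (mod 15)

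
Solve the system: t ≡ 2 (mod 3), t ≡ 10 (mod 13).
M = 3 × 13 = 39. M₁ = 13, y₁ ≡ 1 (mod 3). M₂ = 3, y₂ ≡ 9 (mod 13). t = 2×13×1 + 10×3×9 ≡ 23 (mod 39)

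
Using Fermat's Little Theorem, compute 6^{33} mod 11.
7

By Fermat's Little Theorem, a^(p-1) ≡ 1 (mod p) for prime p and gcd(a, p) = 1
Here p = 11, so 6^10 ≡ 1 (mod 11)
We can reduce the exponent: 33 mod 10 = 3
So 6^33 ≡ 6^3 (mod 11)
Computing: 6^3 mod 11 = 7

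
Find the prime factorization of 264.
2^3 × 3 × 11

Divide by primes starting from smallest:
264 ÷ 2 = 132
132 ÷ 2 = 66
66 ÷ 2 = 33
33 ÷ 3 = 11
11 ÷ 11 = 1

264 = 2^3 × 3 × 11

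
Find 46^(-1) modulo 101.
11

Using Extended Euclidean Algorithm:
gcd(46, 101) = 1
Bezout coefficients: 46 × 11 + 101 × -5 = 1
So 46 × 11 ≡ 1 (mod 101)
The inverse is 11 mod 101 = 11
Verification: 46 × 11 = 506 = 5 × 101 + 1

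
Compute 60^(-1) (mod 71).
58

Using Extended Euclidean Algorithm:
gcd(60, 71) = 1
Bezout coefficients: 60 × -13 + 71 × 11 = 1
So 60 × -13 ≡ 1 (mod 71)
The inverse is -13 mod 71 = 58
Verification: 60 × 58 = 3480 = 49 × 71 + 1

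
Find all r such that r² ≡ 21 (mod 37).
The square roots of 21 mod 37 are 13 and 24. Verify: 13² = 169 ≡ 21 (mod 37)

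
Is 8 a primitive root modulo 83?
Yes

To verify, check if 8^(82/q) ≢ 1 (mod 83) for each prime divisor q of 82
Divisors of 82 = 82: [1, 2, 41, 82]
  8^(82/41) = 8^2 ≡ 64 (mod 83)
  8^(82/2) = 8^41 ≡ 82 (mod 83)
Conclusion: 8 is a primitive root modulo 83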